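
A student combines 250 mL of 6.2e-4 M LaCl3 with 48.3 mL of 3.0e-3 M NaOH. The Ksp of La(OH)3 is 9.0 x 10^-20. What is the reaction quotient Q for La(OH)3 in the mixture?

Total volume = 250 + 48.3 = 298.3 mL.
[La^3+] = 6.2 × 10^-4 × (250/298.3) = 5.20 × 10^-4 M
[OH^-] = 3.0 x 10^-3 × (48.3/298.3) = 4.86 × 10^-4 M
La(OH)3(s) ⇌ La^3+(aq) + 3 OH^-(aq), so Q = [La^3+][OH^-]^3
Q = (5.20 × 10^-4)(4.86 x 10^-4)^3 = 6.0 × 10^-14
Q > Ksp, so La(OH)3 will precipitate.

Q ≈ 6.0e-14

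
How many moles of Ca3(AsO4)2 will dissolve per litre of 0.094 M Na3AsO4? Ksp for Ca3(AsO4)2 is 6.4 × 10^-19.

1.4 × 10^-6 M

Ca3(AsO4)2(s) ⇌ 3 Ca^2+ + 2 AsO4^3-
Ksp = [Ca^2+]^3[AsO4^3-]^2
Let s = moles of Ca3(AsO4)2 that dissolve per litre. [Ca^2+] = 3s, [AsO4^3-] = 0.094 + 2s ≈ 0.094 (Ksp is small, so little additional dissolves).
Ksp ≈ (3s)^3 × (0.094)^2
s = 1.4 × 10^-6 M
Check: 2s = 2.8 × 10^-6 ≪ 0.094, so the approximation is valid.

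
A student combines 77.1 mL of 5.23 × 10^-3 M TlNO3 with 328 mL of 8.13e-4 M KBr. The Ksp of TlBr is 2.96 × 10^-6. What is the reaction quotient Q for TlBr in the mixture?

Q = 6.55e-7

Total volume = 77.1 + 328 = 405.1 mL.
[Tl^+] = 5.23 × 10^-3 × (77.1/405.1) = 9.954 x 10^-4 M
[Br^-] = 8.13 x 10^-4 × (328/405.1) = 6.583 × 10^-4 M
TlBr(s) <=> Tl^+ + Br^-, so Q = [Tl^+][Br^-]
Q = (9.954 × 10^-4)(6.583 × 10^-4) = 6.55 × 10^-7
Q < Ksp, so no precipitate of TlBr forms.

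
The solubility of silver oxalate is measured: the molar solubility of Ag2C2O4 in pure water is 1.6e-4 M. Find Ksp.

Ag2C2O4(s) ⇌ 2 Ag^+(aq) + C2O4^2-(aq)
If s mol/L of Ag2C2O4 dissolves, [Ag^+] = 2s and [C2O4^2-] = s.
Ksp = [Ag^+]^2[C2O4^2-]
Ksp = (2s)^2s = 4s^3
Ksp = 4 × (1.6 x 10^-4)^3 = 1.6 × 10^-11

1.6 × 10^-11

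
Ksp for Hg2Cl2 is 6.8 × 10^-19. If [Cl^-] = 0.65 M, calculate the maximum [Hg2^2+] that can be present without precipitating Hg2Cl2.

Hg2Cl2(s) ⇌ Hg2^2+ + 2 Cl^-
Ksp = [Hg2^2+][Cl^-]^2
Precipitation begins when Q = Ksp. With [Cl^-] = 0.65 M:
6.8 × 10^-19 = (0.65)^2 × [Hg2^2+]
[Hg2^2+] = (6.8 × 10^-19 / 4.23 × 10^-1) = 1.6 x 10^-18 M

[Hg2^2+] = 1.6 × 10^-18 M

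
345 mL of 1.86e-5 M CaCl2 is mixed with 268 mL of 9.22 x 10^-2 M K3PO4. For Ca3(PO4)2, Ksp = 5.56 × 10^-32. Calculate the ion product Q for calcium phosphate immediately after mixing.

Q = 1.86 × 10^-18

Total volume = 345 + 268 = 613 mL.
[Ca^2+] = 1.86 × 10^-5 × (345/613) = 1.047 x 10^-5 M
[PO4^3-] = 9.22 × 10^-2 × (268/613) = 4.031 × 10^-2 M
Ca3(PO4)2(s) ⇌ 3 Ca^2+ + 2 PO4^3-, so Q = [Ca^2+]^3[PO4^3-]^2
Q = (1.047 × 10^-5)^3(4.031 × 10^-2)^2 = 1.86 x 10^-18
Q > Ksp, so Ca3(PO4)2 will precipitate.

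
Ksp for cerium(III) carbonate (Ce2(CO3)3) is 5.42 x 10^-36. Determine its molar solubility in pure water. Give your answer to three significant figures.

s = 3.47e-8 M

Ce2(CO3)3(s) ⇌ 2 Ce^3+(aq) + 3 CO3^2-(aq)
Ksp = [Ce^3+]^2[CO3^2-]^3
With molar solubility s: [Ce^3+] = 2s, [CO3^2-] = 3s.
Substituting: Ksp = (2s)^2(3s)^3 = 108s^5
s^5 = 5.42 x 10^-36 / 108, so s = 3.47 x 10^-8 M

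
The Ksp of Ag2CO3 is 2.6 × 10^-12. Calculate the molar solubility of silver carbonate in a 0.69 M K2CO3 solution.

s = 9.7 × 10^-7 M

Ag2CO3(s) ⇌ 2 Ag^+ + CO3^2-
Ksp = [Ag^+]^2[CO3^2-]
If s mol/L dissolves here, [Ag^+] = 2s, [CO3^2-] = 0.69 + s ≈ 0.69 (common-ion effect: CO3^2- is already 0.69 M).
Ksp ≈ (2s)^2 × 0.69
s = 9.7 × 10^-7 M
Check: s = 9.7 x 10^-7 ≪ 0.69, so the approximation is valid.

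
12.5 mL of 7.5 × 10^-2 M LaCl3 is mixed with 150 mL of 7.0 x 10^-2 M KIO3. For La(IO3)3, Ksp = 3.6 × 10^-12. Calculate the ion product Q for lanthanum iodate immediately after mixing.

Total volume = 12.5 + 150 = 162.5 mL.
[La^3+] = 7.5 × 10^-2 × (12.5/162.5) = 5.77 × 10^-3 M
[IO3^-] = 7.0 x 10^-2 × (150/162.5) = 6.46 × 10^-2 M
La(IO3)3(s) ⇌ La^3+(aq) + 3 IO3^-(aq), so Q = [La^3+][IO3^-]^3
Q = (5.77 × 10^-3)(6.46 × 10^-2)^3 = 1.6 × 10^-6
Q > Ksp, so La(IO3)3 will precipitate.

Q = 1.6e-6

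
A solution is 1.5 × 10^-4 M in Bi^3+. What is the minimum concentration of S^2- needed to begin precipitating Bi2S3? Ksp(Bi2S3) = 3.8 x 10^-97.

Bi2S3(s) ⇌ 2 Bi^3+(aq) + 3 S^2-(aq)
Ksp = [Bi^3+]^2[S^2-]^3
Precipitation begins when Q = Ksp. With [Bi^3+] = 1.5 × 10^-4 M:
3.8 x 10^-97 = (1.5 × 10^-4)^2 × [S^2-]^3
[S^2-] = (3.8 x 10^-97 / 2.25 x 10^-8)^(1/3) = 2.6 × 10^-30 M

[S^2-] ≈ 2.6 × 10^-30 M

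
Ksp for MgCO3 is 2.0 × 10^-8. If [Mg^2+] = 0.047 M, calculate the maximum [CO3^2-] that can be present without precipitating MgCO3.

MgCO3(s) ⇌ Mg^2+(aq) + CO3^2-(aq)
Ksp = [Mg^2+][CO3^2-]
Precipitation begins when Q = Ksp. With [Mg^2+] = 0.047 M:
2.0 × 10^-8 = (0.047) × [CO3^2-]
[CO3^2-] = (2.0 × 10^-8 / 4.7 × 10^-2) = 4.3 × 10^-7 M

[CO3^2-] ≈ 4.3 × 10^-7 M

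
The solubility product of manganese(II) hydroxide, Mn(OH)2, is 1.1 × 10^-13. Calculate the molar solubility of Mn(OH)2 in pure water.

s ≈ 3.0 x 10^-5 M

Mn(OH)2(s) ⇌ Mn^2+(aq) + 2 OH^-(aq)
Ksp = [Mn^2+][OH^-]^2
For each mole of Mn(OH)2 that dissolves: [Mn^2+] = s, [OH^-] = 2s.
Substituting: Ksp = s(2s)^2 = 4s^3
s = (1.1 × 10^-13 / 4)^(1/3) = 3.0 × 10^-5 M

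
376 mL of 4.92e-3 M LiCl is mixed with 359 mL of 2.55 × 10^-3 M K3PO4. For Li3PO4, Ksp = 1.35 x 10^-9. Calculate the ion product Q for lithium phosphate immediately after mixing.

Total volume = 376 + 359 = 735 mL.
[Li^+] = 4.92 × 10^-3 × (376/735) = 2.517 × 10^-3 M
[PO4^3-] = 2.55 x 10^-3 × (359/735) = 1.246 × 10^-3 M
Li3PO4(s) <=> 3 Li^+(aq) + PO4^3-(aq), so Q = [Li^+]^3[PO4^3-]
Q = (2.517 × 10^-3)^3(1.246 × 10^-3) = 1.99 × 10^-11
Q < Ksp, so no precipitate of Li3PO4 forms.

Q ≈ 1.99e-11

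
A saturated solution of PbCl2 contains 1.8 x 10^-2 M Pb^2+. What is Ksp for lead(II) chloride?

PbCl2(s) ⇌ Pb^2+ + 2 Cl^-
Stoichiometry gives [Cl^-] = (2/1)[Pb^2+] = 3.60 × 10^-2 M.
Ksp = [Pb^2+][Cl^-]^2
Ksp = 1.8 × 10^-2 × (3.60 × 10^-2)^2 = 2.3 × 10^-5

Ksp ≈ 2.3 × 10^-5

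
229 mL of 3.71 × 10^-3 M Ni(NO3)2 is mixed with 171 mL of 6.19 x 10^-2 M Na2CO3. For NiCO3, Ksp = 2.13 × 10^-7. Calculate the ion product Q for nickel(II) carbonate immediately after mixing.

Q = 5.62 × 10^-5

Total volume = 229 + 171 = 400 mL.
[Ni^2+] = 3.71 × 10^-3 × (229/400) = 2.124 × 10^-3 M
[CO3^2-] = 6.19 x 10^-2 × (171/400) = 2.646 × 10^-2 M
NiCO3(s) <=> Ni^2+ + CO3^2-, so Q = [Ni^2+][CO3^2-]
Q = (2.124 × 10^-3)(2.646 × 10^-2) = 5.62 x 10^-5
Q > Ksp, so NiCO3 will precipitate.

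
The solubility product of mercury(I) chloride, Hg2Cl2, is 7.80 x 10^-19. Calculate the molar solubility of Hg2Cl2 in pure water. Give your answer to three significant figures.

Hg2Cl2(s) ⇌ Hg2^2+ + 2 Cl^-
Ksp = [Hg2^2+][Cl^-]^2
If s mol/L of Hg2Cl2 dissolves, [Hg2^2+] = s and [Cl^-] = 2s.
So Ksp = s × (2s)^2 = 4s^3
Solving, s = (7.80 x 10^-19/4)^(1/3) = 5.80 × 10^-7 M

s = 5.80e-7 M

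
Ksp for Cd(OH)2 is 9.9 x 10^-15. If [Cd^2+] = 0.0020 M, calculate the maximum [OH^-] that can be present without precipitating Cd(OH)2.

Cd(OH)2(s) <=> Cd^2+ + 2 OH^-
Ksp = [Cd^2+][OH^-]^2
Precipitation begins when Q = Ksp. With [Cd^2+] = 0.0020 M:
9.9 x 10^-15 = (0.0020) × [OH^-]^2
[OH^-] = (9.9 x 10^-15 / 2.0 x 10^-3)^(1/2) = 2.2 × 10^-6 M

[OH^-] = 2.2 × 10^-6 M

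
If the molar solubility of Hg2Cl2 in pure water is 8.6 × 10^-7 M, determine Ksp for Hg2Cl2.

Hg2Cl2(s) ⇌ Hg2^2+(aq) + 2 Cl^-(aq)
For each mole of Hg2Cl2 that dissolves: [Hg2^2+] = s, [Cl^-] = 2s.
Ksp = [Hg2^2+][Cl^-]^2
Ksp = s(2s)^2 = 4s^3
With s = 8.6 x 10^-7: Ksp = 2.5 × 10^-18

Ksp ≈ 2.5e-18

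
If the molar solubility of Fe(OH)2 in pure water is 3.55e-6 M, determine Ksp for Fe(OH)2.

Fe(OH)2(s) ⇌ Fe^2+ + 2 OH^-
For each mole of Fe(OH)2 that dissolves: [Fe^2+] = s, [OH^-] = 2s.
Ksp = [Fe^2+][OH^-]^2
So Ksp = s × (2s)^2 = 4s^3
With s = 3.55 x 10^-6: Ksp = 1.79 × 10^-16

1.79 × 10^-16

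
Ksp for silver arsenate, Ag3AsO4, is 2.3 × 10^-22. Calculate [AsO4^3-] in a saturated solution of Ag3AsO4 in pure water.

[AsO4^3-] = 1.7e-6 M

Ag3AsO4(s) <=> 3 Ag^+(aq) + AsO4^3-(aq)
Ksp = [Ag^+]^3[AsO4^3-]
If s mol/L of Ag3AsO4 dissolves, [Ag^+] = 3s and [AsO4^3-] = s.
Ksp = (3s)^3s = 27s^4
Solving, s = (2.3 × 10^-22/27)^(1/4) = 1.71 × 10^-6 M
[AsO4^3-] = s = 1.7 × 10^-6 M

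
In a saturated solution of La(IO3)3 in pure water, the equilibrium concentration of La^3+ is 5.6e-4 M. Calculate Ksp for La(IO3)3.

2.7e-12

La(IO3)3(s) ⇌ La^3+ + 3 IO3^-
Stoichiometry gives [IO3^-] = (3/1)[La^3+] = 1.68 × 10^-3 M.
Ksp = [La^3+][IO3^-]^3
Ksp = 5.6 × 10^-4 × (1.68 x 10^-3)^3 = 2.7 × 10^-12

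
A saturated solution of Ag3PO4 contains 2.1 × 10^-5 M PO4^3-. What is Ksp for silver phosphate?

5.3e-18

Ag3PO4(s) <=> 3 Ag^+(aq) + PO4^3-(aq)
Stoichiometry gives [Ag^+] = (3/1)[PO4^3-] = 6.30 × 10^-5 M.
Ksp = [Ag^+]^3[PO4^3-]
Ksp = (6.30 × 10^-5)^3 × 2.1 × 10^-5 = 5.3 × 10^-18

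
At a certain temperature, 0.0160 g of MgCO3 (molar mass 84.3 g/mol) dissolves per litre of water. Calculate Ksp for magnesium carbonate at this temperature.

Ksp ≈ 3.60e-8

Molar solubility s = (1.60 x 10^-2 g/L) / (84.3 g/mol) = 1.898 x 10^-4 M.
MgCO3(s) ⇌ Mg^2+ + CO3^2-
With molar solubility s: [Mg^2+] = s, [CO3^2-] = s.
Ksp = [Mg^2+][CO3^2-]
Ksp = (s)(s) = s^2
Ksp = (1.898 × 10^-4)^2 = 3.60 × 10^-8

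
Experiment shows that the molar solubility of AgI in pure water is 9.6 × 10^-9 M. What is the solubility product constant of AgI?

AgI(s) ⇌ Ag^+ + I^-
For each mole of AgI that dissolves: [Ag^+] = s, [I^-] = s.
Ksp = [Ag^+][I^-]
Ksp = (s)(s) = s^2
With s = 9.6 × 10^-9: Ksp = 9.2 × 10^-17

9.2e-17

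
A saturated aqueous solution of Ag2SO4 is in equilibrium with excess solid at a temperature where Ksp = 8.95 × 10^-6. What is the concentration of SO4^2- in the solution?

Ag2SO4(s) ⇌ 2 Ag^+(aq) + SO4^2-(aq)
Ksp = [Ag^+]^2[SO4^2-]
For each mole of Ag2SO4 that dissolves: [Ag^+] = 2s, [SO4^2-] = s.
Ksp = (2s)^2s = 4s^3
s^3 = 8.95 × 10^-6 / 4, so s = 1.308 x 10^-2 M
[SO4^2-] = s = 1.31 × 10^-2 M

[SO4^2-] ≈ 1.31 × 10^-2 M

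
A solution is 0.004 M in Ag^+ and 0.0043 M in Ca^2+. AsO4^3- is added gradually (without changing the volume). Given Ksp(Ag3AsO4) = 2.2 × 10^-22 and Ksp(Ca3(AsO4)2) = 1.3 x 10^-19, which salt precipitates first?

Ag3AsO4

Precipitation of each salt starts when its ion product equals its Ksp.
For Ag3AsO4: 2.2 × 10^-22 = (0.004)^3 × [AsO4^3-]  ⇒  [AsO4^3-] = 3.4 × 10^-15 M.
For Ca3(AsO4)2: 1.3 x 10^-19 = (0.0043)^3 × [AsO4^3-]^2  ⇒  [AsO4^3-] = 1.3 × 10^-6 M.
The salt with the lower threshold [AsO4^3-] precipitates first: Ag3AsO4.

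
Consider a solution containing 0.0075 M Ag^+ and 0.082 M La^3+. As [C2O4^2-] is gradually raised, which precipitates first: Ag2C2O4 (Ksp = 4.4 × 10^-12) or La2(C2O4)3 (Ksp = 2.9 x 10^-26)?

Precipitation of each salt starts when its ion product equals its Ksp.
For Ag2C2O4: 4.4 × 10^-12 = (0.0075)^2 × [C2O4^2-]  ⇒  [C2O4^2-] = 7.8 × 10^-8 M.
For La2(C2O4)3: 2.9 x 10^-26 = (0.082)^2 × [C2O4^2-]^3  ⇒  [C2O4^2-] = 1.6 × 10^-8 M.
The salt with the lower threshold [C2O4^2-] precipitates first: La2(C2O4)3.

La2(C2O4)3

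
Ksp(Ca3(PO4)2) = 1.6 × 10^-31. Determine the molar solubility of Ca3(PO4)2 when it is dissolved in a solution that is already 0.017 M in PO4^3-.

Ca3(PO4)2(s) <=> 3 Ca^2+(aq) + 2 PO4^3-(aq)
Ksp = [Ca^2+]^3[PO4^3-]^2
Let s be the molar solubility in this solution. [Ca^2+] = 3s, [PO4^3-] = 0.017 + 2s ≈ 0.017 (common-ion effect: PO4^3- is already 0.017 M).
Ksp ≈ (3s)^3 × (0.017)^2
s = 2.7 × 10^-10 M
Check: 2s = 5.5 x 10^-10 ≪ 0.017, so the approximation is valid.

s = 2.7 × 10^-10 M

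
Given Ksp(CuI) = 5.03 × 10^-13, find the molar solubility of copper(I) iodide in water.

CuI(s) <=> Cu^+ + I^-
Ksp = [Cu^+][I^-]
If s mol/L of CuI dissolves, [Cu^+] = s and [I^-] = s.
Ksp = (s)(s) = s^2
s = (5.03 × 10^-13)^(1/2) = 7.09 × 10^-7 M

s = 7.09e-7 M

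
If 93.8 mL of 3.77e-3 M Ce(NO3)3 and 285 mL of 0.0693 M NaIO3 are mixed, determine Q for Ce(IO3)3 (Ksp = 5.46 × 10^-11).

Q = 1.32 × 10^-7

Total volume = 93.8 + 285 = 378.8 mL.
[Ce^3+] = 3.77 x 10^-3 × (93.8/378.8) = 9.335 × 10^-4 M
[IO3^-] = 6.93 × 10^-2 × (285/378.8) = 5.214 x 10^-2 M
Ce(IO3)3(s) ⇌ Ce^3+ + 3 IO3^-, so Q = [Ce^3+][IO3^-]^3
Q = (9.335 × 10^-4)(5.214 × 10^-2)^3 = 1.32 x 10^-7
Q > Ksp, so Ce(IO3)3 will precipitate.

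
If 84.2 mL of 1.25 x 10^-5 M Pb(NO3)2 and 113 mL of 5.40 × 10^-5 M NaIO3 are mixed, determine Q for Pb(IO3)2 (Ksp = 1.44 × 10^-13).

Total volume = 84.2 + 113 = 197.2 mL.
[Pb^2+] = 1.25 x 10^-5 × (84.2/197.2) = 5.337 × 10^-6 M
[IO3^-] = 5.40 × 10^-5 × (113/197.2) = 3.094 × 10^-5 M
Pb(IO3)2(s) ⇌ Pb^2+ + 2 IO3^-, so Q = [Pb^2+][IO3^-]^2
Q = (5.337 × 10^-6)(3.094 × 10^-5)^2 = 5.11 × 10^-15
Q < Ksp, so no precipitate of Pb(IO3)2 forms.

Q ≈ 5.11 x 10^-15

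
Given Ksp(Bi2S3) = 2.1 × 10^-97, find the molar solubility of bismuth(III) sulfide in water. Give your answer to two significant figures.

Bi2S3(s) ⇌ 2 Bi^3+ + 3 S^2-
Ksp = [Bi^3+]^2[S^2-]^3
With molar solubility s: [Bi^3+] = 2s, [S^2-] = 3s.
Ksp = (2s)^2(3s)^3 = 108s^5
s = (2.1 × 10^-97 / 108)^(1/5) = 1.8 × 10^-20 M

1.8 × 10^-20 M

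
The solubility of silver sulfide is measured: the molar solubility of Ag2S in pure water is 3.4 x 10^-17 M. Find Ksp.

Ag2S(s) ⇌ 2 Ag^+(aq) + S^2-(aq)
With molar solubility s: [Ag^+] = 2s, [S^2-] = s.
Ksp = [Ag^+]^2[S^2-]
Ksp = (2s)^2s = 4s^3
With s = 3.4 × 10^-17: Ksp = 1.6 x 10^-49

Ksp ≈ 1.6e-49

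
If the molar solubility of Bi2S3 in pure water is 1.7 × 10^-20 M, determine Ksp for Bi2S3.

Ksp ≈ 1.5 × 10^-97

Bi2S3(s) <=> 2 Bi^3+(aq) + 3 S^2-(aq)
With molar solubility s: [Bi^3+] = 2s, [S^2-] = 3s.
Ksp = [Bi^3+]^2[S^2-]^3
Ksp = (2s)^2(3s)^3 = 108s^5
With s = 1.7 x 10^-20: Ksp = 1.5 x 10^-97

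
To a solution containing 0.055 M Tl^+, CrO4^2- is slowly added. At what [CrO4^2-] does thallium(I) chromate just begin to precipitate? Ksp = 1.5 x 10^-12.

Tl2CrO4(s) ⇌ 2 Tl^+ + CrO4^2-
Ksp = [Tl^+]^2[CrO4^2-]
Precipitation begins when Q = Ksp. With [Tl^+] = 0.055 M:
1.5 x 10^-12 = (0.055)^2 × [CrO4^2-]
[CrO4^2-] = (1.5 x 10^-12 / 3.03 × 10^-3) = 5.0 x 10^-10 M

5.0 x 10^-10 M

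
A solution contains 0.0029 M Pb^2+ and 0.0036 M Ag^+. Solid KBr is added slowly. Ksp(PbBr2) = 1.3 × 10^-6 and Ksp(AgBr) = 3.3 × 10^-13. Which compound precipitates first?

Precipitation of each salt starts when its ion product equals its Ksp.
For PbBr2: 1.3 × 10^-6 = 0.0029 × [Br^-]^2  ⇒  [Br^-] = 2.1 × 10^-2 M.
For AgBr: 3.3 × 10^-13 = 0.0036 × [Br^-]  ⇒  [Br^-] = 9.2 × 10^-11 M.
The salt with the lower threshold [Br^-] precipitates first: AgBr.

AgBr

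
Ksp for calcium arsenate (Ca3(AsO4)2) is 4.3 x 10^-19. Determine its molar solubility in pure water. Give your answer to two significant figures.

Ca3(AsO4)2(s) ⇌ 3 Ca^2+(aq) + 2 AsO4^3-(aq)
Ksp = [Ca^2+]^3[AsO4^3-]^2
If s mol/L of Ca3(AsO4)2 dissolves, [Ca^2+] = 3s and [AsO4^3-] = 2s.
Substituting: Ksp = (3s)^3(2s)^2 = 108s^5
s^5 = 4.3 x 10^-19 / 108, so s = 8.3 × 10^-5 M

8.3 × 10^-5 M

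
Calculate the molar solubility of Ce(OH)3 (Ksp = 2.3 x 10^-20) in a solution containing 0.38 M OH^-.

Ce(OH)3(s) <=> Ce^3+(aq) + 3 OH^-(aq)
Ksp = [Ce^3+][OH^-]^3
If s mol/L dissolves here, [Ce^3+] = s, [OH^-] = 0.38 + 3s ≈ 0.38 (common-ion effect: OH^- is already 0.38 M).
Ksp ≈ s × (0.38)^3
s = 4.2 × 10^-19 M
Check: 3s = 1.3 × 10^-18 ≪ 0.38, so the approximation is valid.

s = 4.2 x 10^-19 M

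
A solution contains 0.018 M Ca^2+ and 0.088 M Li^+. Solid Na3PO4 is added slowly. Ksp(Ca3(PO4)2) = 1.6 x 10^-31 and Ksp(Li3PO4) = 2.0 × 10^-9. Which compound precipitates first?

Each salt begins to precipitate when Q = Ksp, i.e. when [PO4^3-] reaches its threshold.
For Ca3(PO4)2: 1.6 x 10^-31 = (0.018)^3 × [PO4^3-]^2  ⇒  [PO4^3-] = 1.7 × 10^-13 M.
For Li3PO4: 2.0 × 10^-9 = (0.088)^3 × [PO4^3-]  ⇒  [PO4^3-] = 2.9 x 10^-6 M.
The salt with the lower threshold [PO4^3-] precipitates first: Ca3(PO4)2.

Ca3(PO4)2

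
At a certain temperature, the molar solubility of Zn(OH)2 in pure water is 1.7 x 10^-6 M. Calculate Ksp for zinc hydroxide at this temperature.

Ksp ≈ 2.0 × 10^-17

Zn(OH)2(s) ⇌ Zn^2+ + 2 OH^-
Let s = molar solubility. Then [Zn^2+] = s and [OH^-] = 2s.
Ksp = [Zn^2+][OH^-]^2
So Ksp = s × (2s)^2 = 4s^3
Ksp = 4 × (1.7 × 10^-6)^3 = 2.0 x 10^-17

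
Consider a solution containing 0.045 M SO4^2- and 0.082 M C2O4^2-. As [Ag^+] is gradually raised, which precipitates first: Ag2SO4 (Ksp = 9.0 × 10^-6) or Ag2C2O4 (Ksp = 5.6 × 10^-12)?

Each salt begins to precipitate when Q = Ksp, i.e. when [Ag^+] reaches its threshold.
For Ag2SO4: 9.0 × 10^-6 = 0.045 × [Ag^+]^2  ⇒  [Ag^+] = 1.4 x 10^-2 M.
For Ag2C2O4: 5.6 × 10^-12 = 0.082 × [Ag^+]^2  ⇒  [Ag^+] = 8.3 × 10^-6 M.
The salt with the lower threshold [Ag^+] precipitates first: Ag2C2O4.

Ag2C2O4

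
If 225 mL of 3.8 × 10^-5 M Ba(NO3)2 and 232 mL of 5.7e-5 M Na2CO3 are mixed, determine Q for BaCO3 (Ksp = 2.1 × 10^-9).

5.4e-10

Total volume = 225 + 232 = 457 mL.
[Ba^2+] = 3.8 × 10^-5 × (225/457) = 1.87 × 10^-5 M
[CO3^2-] = 5.7 x 10^-5 × (232/457) = 2.89 × 10^-5 M
BaCO3(s) ⇌ Ba^2+(aq) + CO3^2-(aq), so Q = [Ba^2+][CO3^2-]
Q = (1.87 × 10^-5)(2.89 × 10^-5) = 5.4 × 10^-10
Q < Ksp, so no precipitate of BaCO3 forms.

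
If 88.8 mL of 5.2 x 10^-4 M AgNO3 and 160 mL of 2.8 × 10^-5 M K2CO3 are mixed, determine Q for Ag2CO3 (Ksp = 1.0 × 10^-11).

Q ≈ 6.2 × 10^-13

Total volume = 88.8 + 160 = 248.8 mL.
[Ag^+] = 5.2 × 10^-4 × (88.8/248.8) = 1.86 × 10^-4 M
[CO3^2-] = 2.8 × 10^-5 × (160/248.8) = 1.80 × 10^-5 M
Ag2CO3(s) ⇌ 2 Ag^+ + CO3^2-, so Q = [Ag^+]^2[CO3^2-]
Q = (1.86 × 10^-4)^2(1.80 x 10^-5) = 6.2 x 10^-13
Q < Ksp, so no precipitate of Ag2CO3 forms.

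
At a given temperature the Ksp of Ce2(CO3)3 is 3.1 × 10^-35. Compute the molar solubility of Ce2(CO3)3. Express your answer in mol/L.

Ce2(CO3)3(s) ⇌ 2 Ce^3+(aq) + 3 CO3^2-(aq)
Ksp = [Ce^3+]^2[CO3^2-]^3
With molar solubility s: [Ce^3+] = 2s, [CO3^2-] = 3s.
Substituting: Ksp = (2s)^2(3s)^3 = 108s^5
s^5 = 3.1 × 10^-35 / 108, so s = 4.9 x 10^-8 M

s = 4.9 x 10^-8 M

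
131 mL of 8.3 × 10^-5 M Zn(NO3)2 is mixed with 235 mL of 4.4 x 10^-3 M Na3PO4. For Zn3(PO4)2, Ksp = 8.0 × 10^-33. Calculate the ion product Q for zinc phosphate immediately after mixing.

Total volume = 131 + 235 = 366 mL.
[Zn^2+] = 8.3 × 10^-5 × (131/366) = 2.97 x 10^-5 M
[PO4^3-] = 4.4 × 10^-3 × (235/366) = 2.83 × 10^-3 M
Zn3(PO4)2(s) ⇌ 3 Zn^2+ + 2 PO4^3-, so Q = [Zn^2+]^3[PO4^3-]^2
Q = (2.97 × 10^-5)^3(2.83 × 10^-3)^2 = 2.1 × 10^-19
Q > Ksp, so Zn3(PO4)2 will precipitate.

Q = 2.1 × 10^-19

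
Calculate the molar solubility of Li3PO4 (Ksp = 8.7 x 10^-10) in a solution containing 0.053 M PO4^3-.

Li3PO4(s) ⇌ 3 Li^+ + PO4^3-
Ksp = [Li^+]^3[PO4^3-]
If s mol/L dissolves here, [Li^+] = 3s, [PO4^3-] = 0.053 + s ≈ 0.053 (Ksp is small, so little additional dissolves).
Ksp ≈ (3s)^3 × 0.053
s = 8.5 x 10^-4 M
Check: s = 8.5 × 10^-4 ≪ 0.053, so the approximation is valid.

s ≈ 8.5e-4 M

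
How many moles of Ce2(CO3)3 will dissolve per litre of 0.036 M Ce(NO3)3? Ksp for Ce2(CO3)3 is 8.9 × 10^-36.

6.3 × 10^-12 M

Ce2(CO3)3(s) <=> 2 Ce^3+ + 3 CO3^2-
Ksp = [Ce^3+]^2[CO3^2-]^3
If s mol/L dissolves here, [Ce^3+] = 0.036 + 2s ≈ 0.036, [CO3^2-] = 3s (Ksp is small, so little additional dissolves).
Ksp ≈ (0.036)^2 × (3s)^3
s = 6.3 × 10^-12 M
Check: 2s = 1.3 × 10^-11 ≪ 0.036, so the approximation is valid.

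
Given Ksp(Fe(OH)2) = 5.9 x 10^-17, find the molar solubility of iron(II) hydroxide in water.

Fe(OH)2(s) ⇌ Fe^2+ + 2 OH^-
Ksp = [Fe^2+][OH^-]^2
If s mol/L of Fe(OH)2 dissolves, [Fe^2+] = s and [OH^-] = 2s.
Substituting: Ksp = s(2s)^2 = 4s^3
Solving, s = (5.9 x 10^-17/4)^(1/3) = 2.5 × 10^-6 M

2.5 × 10^-6 M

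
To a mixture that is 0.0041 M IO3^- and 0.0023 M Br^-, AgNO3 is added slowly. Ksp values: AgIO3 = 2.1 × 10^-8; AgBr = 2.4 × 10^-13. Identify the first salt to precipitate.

AgBr

Precipitation of each salt starts when its ion product equals its Ksp.
For AgIO3: 2.1 × 10^-8 = 0.0041 × [Ag^+]  ⇒  [Ag^+] = 5.1 x 10^-6 M.
For AgBr: 2.4 × 10^-13 = 0.0023 × [Ag^+]  ⇒  [Ag^+] = 1.0 × 10^-10 M.
The salt with the lower threshold [Ag^+] precipitates first: AgBr.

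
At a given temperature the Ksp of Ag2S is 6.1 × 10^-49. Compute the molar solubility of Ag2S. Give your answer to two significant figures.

Ag2S(s) ⇌ 2 Ag^+(aq) + S^2-(aq)
Ksp = [Ag^+]^2[S^2-]
Let s = molar solubility. Then [Ag^+] = 2s and [S^2-] = s.
So Ksp = (2s)^2 × s = 4s^3
s = (6.1 × 10^-49 / 4)^(1/3) = 5.3 × 10^-17 M

5.3 × 10^-17 M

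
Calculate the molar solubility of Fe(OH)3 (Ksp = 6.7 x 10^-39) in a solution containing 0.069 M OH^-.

2.0e-35 M

Fe(OH)3(s) <=> Fe^3+(aq) + 3 OH^-(aq)
Ksp = [Fe^3+][OH^-]^3
Let s be the molar solubility in this solution. [Fe^3+] = s, [OH^-] = 0.069 + 3s ≈ 0.069 (Ksp is small, so little additional dissolves).
Ksp ≈ s × (0.069)^3
s = 2.0 × 10^-35 M
Check: 3s = 6.1 x 10^-35 ≪ 0.069, so the approximation is valid.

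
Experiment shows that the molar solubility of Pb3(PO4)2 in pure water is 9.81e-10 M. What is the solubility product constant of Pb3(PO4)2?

9.81 × 10^-44

Pb3(PO4)2(s) <=> 3 Pb^2+(aq) + 2 PO4^3-(aq)
For each mole of Pb3(PO4)2 that dissolves: [Pb^2+] = 3s, [PO4^3-] = 2s.
Ksp = [Pb^2+]^3[PO4^3-]^2
Substituting: Ksp = (3s)^3(2s)^2 = 108s^5
Ksp = 108 × (9.81 × 10^-10)^5 = 9.81 x 10^-44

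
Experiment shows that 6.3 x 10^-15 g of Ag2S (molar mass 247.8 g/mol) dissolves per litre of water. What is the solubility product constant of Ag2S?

6.6 x 10^-50

Molar solubility s = (6.3 × 10^-15 g/L) / (247.8 g/mol) = 2.54 x 10^-17 M.
Ag2S(s) ⇌ 2 Ag^+ + S^2-
Let s = molar solubility. Then [Ag^+] = 2s and [S^2-] = s.
Ksp = [Ag^+]^2[S^2-]
So Ksp = (2s)^2 × s = 4s^3
Ksp = 4 × (2.54 x 10^-17)^3 = 6.6 × 10^-50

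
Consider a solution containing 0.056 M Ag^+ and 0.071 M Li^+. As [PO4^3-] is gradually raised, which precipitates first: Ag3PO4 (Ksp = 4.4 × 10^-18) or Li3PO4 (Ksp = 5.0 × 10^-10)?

Precipitation of each salt starts when its ion product equals its Ksp.
For Ag3PO4: 4.4 × 10^-18 = (0.056)^3 × [PO4^3-]  ⇒  [PO4^3-] = 2.5 × 10^-14 M.
For Li3PO4: 5.0 × 10^-10 = (0.071)^3 × [PO4^3-]  ⇒  [PO4^3-] = 1.4 x 10^-6 M.
The salt with the lower threshold [PO4^3-] precipitates first: Ag3PO4.

Ag3PO4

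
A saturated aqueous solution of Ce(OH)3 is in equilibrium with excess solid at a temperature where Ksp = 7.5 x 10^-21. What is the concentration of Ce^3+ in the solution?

4.1 x 10^-6 M

Ce(OH)3(s) ⇌ Ce^3+(aq) + 3 OH^-(aq)
Ksp = [Ce^3+][OH^-]^3
With molar solubility s: [Ce^3+] = s, [OH^-] = 3s.
So Ksp = s × (3s)^3 = 27s^4
s = (7.5 x 10^-21 / 27)^(1/4) = 4.08 × 10^-6 M
[Ce^3+] = s = 4.1 × 10^-6 M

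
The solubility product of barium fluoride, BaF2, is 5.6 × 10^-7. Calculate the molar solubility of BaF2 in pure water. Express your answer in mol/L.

BaF2(s) ⇌ Ba^2+ + 2 F^-
Ksp = [Ba^2+][F^-]^2
For each mole of BaF2 that dissolves: [Ba^2+] = s, [F^-] = 2s.
So Ksp = s × (2s)^2 = 4s^3
s = (5.6 × 10^-7 / 4)^(1/3) = 5.2 × 10^-3 M

5.2e-3 M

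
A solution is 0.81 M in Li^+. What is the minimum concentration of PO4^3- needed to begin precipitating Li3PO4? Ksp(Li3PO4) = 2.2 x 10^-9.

[PO4^3-] ≈ 4.1e-9 M

Li3PO4(s) <=> 3 Li^+(aq) + PO4^3-(aq)
Ksp = [Li^+]^3[PO4^3-]
Precipitation begins when Q = Ksp. With [Li^+] = 0.81 M:
2.2 x 10^-9 = (0.81)^3 × [PO4^3-]
[PO4^3-] = (2.2 x 10^-9 / 5.31 × 10^-1) = 4.1 x 10^-9 M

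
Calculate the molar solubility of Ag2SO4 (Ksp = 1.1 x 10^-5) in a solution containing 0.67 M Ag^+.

2.5 × 10^-5 M

Ag2SO4(s) ⇌ 2 Ag^+(aq) + SO4^2-(aq)
Ksp = [Ag^+]^2[SO4^2-]
Let s be the molar solubility in this solution. [Ag^+] = 0.67 + 2s ≈ 0.67, [SO4^2-] = s (since the Ag^+ already present dominates).
Ksp ≈ (0.67)^2 × s
s = 2.5 × 10^-5 M
Check: 2s = 4.9 × 10^-5 ≪ 0.67, so the approximation is valid.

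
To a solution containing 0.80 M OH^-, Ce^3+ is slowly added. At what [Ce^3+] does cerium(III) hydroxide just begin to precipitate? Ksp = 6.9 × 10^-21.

1.3 × 10^-20 M

Ce(OH)3(s) <=> Ce^3+(aq) + 3 OH^-(aq)
Ksp = [Ce^3+][OH^-]^3
Precipitation begins when Q = Ksp. With [OH^-] = 0.80 M:
6.9 × 10^-21 = (0.80)^3 × [Ce^3+]
[Ce^3+] = (6.9 × 10^-21 / 5.12 × 10^-1) = 1.3 x 10^-20 M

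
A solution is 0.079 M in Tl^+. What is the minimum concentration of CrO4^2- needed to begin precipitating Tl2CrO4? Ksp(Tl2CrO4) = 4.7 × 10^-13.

Tl2CrO4(s) ⇌ 2 Tl^+ + CrO4^2-
Ksp = [Tl^+]^2[CrO4^2-]
Precipitation begins when Q = Ksp. With [Tl^+] = 0.079 M:
4.7 × 10^-13 = (0.079)^2 × [CrO4^2-]
[CrO4^2-] = (4.7 × 10^-13 / 6.24 x 10^-3) = 7.5 x 10^-11 M

7.5 × 10^-11 M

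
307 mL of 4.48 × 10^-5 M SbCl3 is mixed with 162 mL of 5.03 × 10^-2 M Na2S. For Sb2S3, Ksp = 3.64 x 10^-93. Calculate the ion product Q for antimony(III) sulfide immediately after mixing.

Q ≈ 4.51 × 10^-15

Total volume = 307 + 162 = 469 mL.
[Sb^3+] = 4.48 × 10^-5 × (307/469) = 2.933 × 10^-5 M
[S^2-] = 5.03 x 10^-2 × (162/469) = 1.737 × 10^-2 M
Sb2S3(s) ⇌ 2 Sb^3+ + 3 S^2-, so Q = [Sb^3+]^2[S^2-]^3
Q = (2.933 x 10^-5)^2(1.737 × 10^-2)^3 = 4.51 x 10^-15
Q > Ksp, so Sb2S3 will precipitate.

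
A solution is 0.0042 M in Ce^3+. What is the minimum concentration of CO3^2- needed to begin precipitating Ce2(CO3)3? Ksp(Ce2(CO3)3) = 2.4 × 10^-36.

[CO3^2-] ≈ 5.1e-11 M

Ce2(CO3)3(s) ⇌ 2 Ce^3+ + 3 CO3^2-
Ksp = [Ce^3+]^2[CO3^2-]^3
Precipitation begins when Q = Ksp. With [Ce^3+] = 0.0042 M:
2.4 × 10^-36 = (0.0042)^2 × [CO3^2-]^3
[CO3^2-] = (2.4 × 10^-36 / 1.76 x 10^-5)^(1/3) = 5.1 x 10^-11 M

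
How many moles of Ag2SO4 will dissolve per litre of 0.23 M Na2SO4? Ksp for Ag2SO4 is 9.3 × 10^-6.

Ag2SO4(s) ⇌ 2 Ag^+ + SO4^2-
Ksp = [Ag^+]^2[SO4^2-]
Let s be the molar solubility in this solution. [Ag^+] = 2s, [SO4^2-] = 0.23 + s ≈ 0.23 (common-ion effect: SO4^2- is already 0.23 M).
Ksp ≈ (2s)^2 × 0.23
s = 3.2 × 10^-3 M
Check: s = 3.2 × 10^-3 ≪ 0.23, so the approximation is valid.

s ≈ 3.2 × 10^-3 M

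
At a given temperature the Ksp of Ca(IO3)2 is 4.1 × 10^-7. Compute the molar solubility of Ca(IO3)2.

Ca(IO3)2(s) ⇌ Ca^2+(aq) + 2 IO3^-(aq)
Ksp = [Ca^2+][IO3^-]^2
Let s = molar solubility. Then [Ca^2+] = s and [IO3^-] = 2s.
So Ksp = s × (2s)^2 = 4s^3
s^3 = 4.1 × 10^-7 / 4, so s = 4.7 x 10^-3 M

s = 4.7e-3 M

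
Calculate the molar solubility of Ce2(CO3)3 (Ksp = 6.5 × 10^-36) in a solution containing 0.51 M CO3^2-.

Ce2(CO3)3(s) ⇌ 2 Ce^3+(aq) + 3 CO3^2-(aq)
Ksp = [Ce^3+]^2[CO3^2-]^3
Let s be the molar solubility in this solution. [Ce^3+] = 2s, [CO3^2-] = 0.51 + 3s ≈ 0.51 (common-ion effect: CO3^2- is already 0.51 M).
Ksp ≈ (2s)^2 × (0.51)^3
s = 3.5 x 10^-18 M
Check: 3s = 1.1 × 10^-17 ≪ 0.51, so the approximation is valid.

s ≈ 3.5 × 10^-18 M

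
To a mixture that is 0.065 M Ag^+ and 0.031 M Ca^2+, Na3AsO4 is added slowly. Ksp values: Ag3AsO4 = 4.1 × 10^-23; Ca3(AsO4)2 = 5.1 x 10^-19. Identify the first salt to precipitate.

Each salt begins to precipitate when Q = Ksp, i.e. when [AsO4^3-] reaches its threshold.
For Ag3AsO4: 4.1 × 10^-23 = (0.065)^3 × [AsO4^3-]  ⇒  [AsO4^3-] = 1.5 x 10^-19 M.
For Ca3(AsO4)2: 5.1 x 10^-19 = (0.031)^3 × [AsO4^3-]^2  ⇒  [AsO4^3-] = 1.3 x 10^-7 M.
The salt with the lower threshold [AsO4^3-] precipitates first: Ag3AsO4.

Ag3AsO4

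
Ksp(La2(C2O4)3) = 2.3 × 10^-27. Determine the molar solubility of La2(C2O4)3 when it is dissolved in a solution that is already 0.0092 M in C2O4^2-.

La2(C2O4)3(s) ⇌ 2 La^3+(aq) + 3 C2O4^2-(aq)
Ksp = [La^3+]^2[C2O4^2-]^3
If s mol/L dissolves here, [La^3+] = 2s, [C2O4^2-] = 0.0092 + 3s ≈ 0.0092 (Ksp is small, so little additional dissolves).
Ksp ≈ (2s)^2 × (0.0092)^3
s = 2.7 × 10^-11 M
Check: 3s = 8.2 × 10^-11 ≪ 0.0092, so the approximation is valid.

s ≈ 2.7e-11 M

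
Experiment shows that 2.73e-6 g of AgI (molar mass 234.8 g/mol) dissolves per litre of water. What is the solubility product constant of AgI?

Ksp = 1.35 × 10^-16

Molar solubility s = (2.73 × 10^-6 g/L) / (234.8 g/mol) = 1.163 × 10^-8 M.
AgI(s) ⇌ Ag^+(aq) + I^-(aq)
If s mol/L of AgI dissolves, [Ag^+] = s and [I^-] = s.
Ksp = [Ag^+][I^-]
Ksp = s × s = s^2
With s = 1.163 × 10^-8: Ksp = 1.35 x 10^-16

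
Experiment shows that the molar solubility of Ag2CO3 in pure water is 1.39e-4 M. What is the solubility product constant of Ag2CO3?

Ag2CO3(s) ⇌ 2 Ag^+ + CO3^2-
If s mol/L of Ag2CO3 dissolves, [Ag^+] = 2s and [CO3^2-] = s.
Ksp = [Ag^+]^2[CO3^2-]
So Ksp = (2s)^2 × s = 4s^3
With s = 1.39 × 10^-4: Ksp = 1.07 × 10^-11

1.07 × 10^-11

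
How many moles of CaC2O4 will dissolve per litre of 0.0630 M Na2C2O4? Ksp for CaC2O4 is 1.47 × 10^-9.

CaC2O4(s) ⇌ Ca^2+(aq) + C2O4^2-(aq)
Ksp = [Ca^2+][C2O4^2-]
Let s be the molar solubility in this solution. [Ca^2+] = s, [C2O4^2-] = 0.0630 + s ≈ 0.0630 (Ksp is small, so little additional dissolves).
Ksp ≈ s × 0.0630
s = 2.33 x 10^-8 M
Check: s = 2.3 x 10^-8 ≪ 0.0630, so the approximation is valid.

s = 2.33e-8 M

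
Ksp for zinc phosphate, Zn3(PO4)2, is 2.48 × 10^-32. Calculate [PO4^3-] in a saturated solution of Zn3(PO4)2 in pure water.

Zn3(PO4)2(s) <=> 3 Zn^2+ + 2 PO4^3-
Ksp = [Zn^2+]^3[PO4^3-]^2
Let s = molar solubility. Then [Zn^2+] = 3s and [PO4^3-] = 2s.
Ksp = (3s)^3(2s)^2 = 108s^5
s^5 = 2.48 × 10^-32 / 108, so s = 1.872 × 10^-7 M
[PO4^3-] = 2s = 3.74 × 10^-7 M

[PO4^3-] ≈ 3.74e-7 M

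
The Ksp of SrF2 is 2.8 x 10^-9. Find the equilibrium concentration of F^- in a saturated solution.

SrF2(s) ⇌ Sr^2+ + 2 F^-
Ksp = [Sr^2+][F^-]^2
For each mole of SrF2 that dissolves: [Sr^2+] = s, [F^-] = 2s.
So Ksp = s × (2s)^2 = 4s^3
s^3 = 2.8 x 10^-9 / 4, so s = 8.88 × 10^-4 M
[F^-] = 2s = 1.8 x 10^-3 M

1.8 × 10^-3 M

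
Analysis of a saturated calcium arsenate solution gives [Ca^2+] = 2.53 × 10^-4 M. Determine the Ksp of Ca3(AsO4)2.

Ksp ≈ 4.61 x 10^-19

Ca3(AsO4)2(s) ⇌ 3 Ca^2+ + 2 AsO4^3-
Stoichiometry gives [AsO4^3-] = (2/3)[Ca^2+] = 1.687 × 10^-4 M.
Ksp = [Ca^2+]^3[AsO4^3-]^2
Ksp = (2.53 × 10^-4)^3 × (1.687 × 10^-4)^2 = 4.61 x 10^-19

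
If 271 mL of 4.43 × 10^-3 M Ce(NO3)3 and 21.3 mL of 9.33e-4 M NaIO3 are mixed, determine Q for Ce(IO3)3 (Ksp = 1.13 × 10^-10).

1.29e-15

Total volume = 271 + 21.3 = 292.3 mL.
[Ce^3+] = 4.43 x 10^-3 × (271/292.3) = 4.107 × 10^-3 M
[IO3^-] = 9.33 × 10^-4 × (21.3/292.3) = 6.799 × 10^-5 M
Ce(IO3)3(s) ⇌ Ce^3+ + 3 IO3^-, so Q = [Ce^3+][IO3^-]^3
Q = (4.107 x 10^-3)(6.799 × 10^-5)^3 = 1.29 × 10^-15
Q < Ksp, so no precipitate of Ce(IO3)3 forms.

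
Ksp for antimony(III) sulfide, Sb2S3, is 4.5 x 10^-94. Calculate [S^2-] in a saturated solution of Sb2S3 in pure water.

[S^2-] = 2.5 × 10^-19 M

Sb2S3(s) ⇌ 2 Sb^3+ + 3 S^2-
Ksp = [Sb^3+]^2[S^2-]^3
Let s = molar solubility. Then [Sb^3+] = 2s and [S^2-] = 3s.
Ksp = (2s)^2(3s)^3 = 108s^5
s^5 = 4.5 x 10^-94 / 108, so s = 8.39 x 10^-20 M
[S^2-] = 3s = 2.5 × 10^-19 M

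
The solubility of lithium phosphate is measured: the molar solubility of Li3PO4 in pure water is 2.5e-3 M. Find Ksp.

Li3PO4(s) ⇌ 3 Li^+(aq) + PO4^3-(aq)
Let s = molar solubility. Then [Li^+] = 3s and [PO4^3-] = s.
Ksp = [Li^+]^3[PO4^3-]
So Ksp = (3s)^3 × s = 27s^4
With s = 2.5 x 10^-3: Ksp = 1.1 × 10^-9

1.1e-9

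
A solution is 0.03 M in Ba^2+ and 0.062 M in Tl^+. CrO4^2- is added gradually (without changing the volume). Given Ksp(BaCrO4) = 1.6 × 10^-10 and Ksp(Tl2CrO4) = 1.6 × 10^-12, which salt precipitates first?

Each salt begins to precipitate when Q = Ksp, i.e. when [CrO4^2-] reaches its threshold.
For BaCrO4: 1.6 × 10^-10 = 0.03 × [CrO4^2-]  ⇒  [CrO4^2-] = 5.3 × 10^-9 M.
For Tl2CrO4: 1.6 × 10^-12 = (0.062)^2 × [CrO4^2-]  ⇒  [CrO4^2-] = 4.2 x 10^-10 M.
The salt with the lower threshold [CrO4^2-] precipitates first: Tl2CrO4.

Tl2CrO4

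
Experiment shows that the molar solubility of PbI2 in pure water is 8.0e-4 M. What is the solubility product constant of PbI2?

Ksp ≈ 2.0 × 10^-9

PbI2(s) <=> Pb^2+(aq) + 2 I^-(aq)
If s mol/L of PbI2 dissolves, [Pb^2+] = s and [I^-] = 2s.
Ksp = [Pb^2+][I^-]^2
So Ksp = s × (2s)^2 = 4s^3
With s = 8.0 × 10^-4: Ksp = 2.0 × 10^-9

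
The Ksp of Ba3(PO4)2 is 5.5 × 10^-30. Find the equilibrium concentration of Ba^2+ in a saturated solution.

Ba3(PO4)2(s) ⇌ 3 Ba^2+(aq) + 2 PO4^3-(aq)
Ksp = [Ba^2+]^3[PO4^3-]^2
Let s = molar solubility. Then [Ba^2+] = 3s and [PO4^3-] = 2s.
Ksp = (3s)^3(2s)^2 = 108s^5
s = (5.5 × 10^-30 / 108)^(1/5) = 5.51 x 10^-7 M
[Ba^2+] = 3s = 1.7 x 10^-6 M

[Ba^2+] ≈ 1.7e-6 M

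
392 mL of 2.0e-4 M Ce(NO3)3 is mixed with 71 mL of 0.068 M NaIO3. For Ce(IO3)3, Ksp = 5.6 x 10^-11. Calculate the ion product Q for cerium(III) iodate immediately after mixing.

Total volume = 392 + 71 = 463 mL.
[Ce^3+] = 2.0 × 10^-4 × (392/463) = 1.69 × 10^-4 M
[IO3^-] = 6.8 × 10^-2 × (71/463) = 1.04 × 10^-2 M
Ce(IO3)3(s) ⇌ Ce^3+(aq) + 3 IO3^-(aq), so Q = [Ce^3+][IO3^-]^3
Q = (1.69 × 10^-4)(1.04 x 10^-2)^3 = 1.9 × 10^-10
Q > Ksp, so Ce(IO3)3 will precipitate.

1.9e-10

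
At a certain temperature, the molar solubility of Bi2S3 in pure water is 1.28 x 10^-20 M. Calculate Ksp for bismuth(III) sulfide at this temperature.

Bi2S3(s) ⇌ 2 Bi^3+(aq) + 3 S^2-(aq)
With molar solubility s: [Bi^3+] = 2s, [S^2-] = 3s.
Ksp = [Bi^3+]^2[S^2-]^3
Ksp = (2s)^2(3s)^3 = 108s^5
Ksp = 108 × (1.28 × 10^-20)^5 = 3.71 × 10^-98

Ksp = 3.71 x 10^-98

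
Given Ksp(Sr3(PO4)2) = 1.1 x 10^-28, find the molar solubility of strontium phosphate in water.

Sr3(PO4)2(s) <=> 3 Sr^2+(aq) + 2 PO4^3-(aq)
Ksp = [Sr^2+]^3[PO4^3-]^2
If s mol/L of Sr3(PO4)2 dissolves, [Sr^2+] = 3s and [PO4^3-] = 2s.
So Ksp = (3s)^3 × (2s)^2 = 108s^5
Solving, s = (1.1 x 10^-28/108)^(1/5) = 1.0 × 10^-6 M

1.0 × 10^-6 M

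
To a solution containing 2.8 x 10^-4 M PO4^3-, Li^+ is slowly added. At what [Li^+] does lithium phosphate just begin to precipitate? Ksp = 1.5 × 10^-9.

Li3PO4(s) ⇌ 3 Li^+ + PO4^3-
Ksp = [Li^+]^3[PO4^3-]
Precipitation begins when Q = Ksp. With [PO4^3-] = 2.8 x 10^-4 M:
1.5 × 10^-9 = (2.8 x 10^-4) × [Li^+]^3
[Li^+] = (1.5 × 10^-9 / 2.8 × 10^-4)^(1/3) = 1.7 × 10^-2 M

[Li^+] ≈ 0.017 M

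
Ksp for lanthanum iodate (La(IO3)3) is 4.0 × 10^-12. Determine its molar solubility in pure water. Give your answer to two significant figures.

La(IO3)3(s) ⇌ La^3+ + 3 IO3^-
Ksp = [La^3+][IO3^-]^3
With molar solubility s: [La^3+] = s, [IO3^-] = 3s.
So Ksp = s × (3s)^3 = 27s^4
s = (4.0 × 10^-12 / 27)^(1/4) = 6.2 × 10^-4 M

6.2e-4 M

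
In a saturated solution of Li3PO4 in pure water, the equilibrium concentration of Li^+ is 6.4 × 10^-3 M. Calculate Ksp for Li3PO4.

Ksp = 5.6 × 10^-10

Li3PO4(s) ⇌ 3 Li^+ + PO4^3-
Stoichiometry gives [PO4^3-] = (1/3)[Li^+] = 2.13 x 10^-3 M.
Ksp = [Li^+]^3[PO4^3-]
Ksp = (6.4 × 10^-3)^3 × 2.13 x 10^-3 = 5.6 × 10^-10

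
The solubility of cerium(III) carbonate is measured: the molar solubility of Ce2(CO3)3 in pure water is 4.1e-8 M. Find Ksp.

1.3 × 10^-35

Ce2(CO3)3(s) <=> 2 Ce^3+ + 3 CO3^2-
If s mol/L of Ce2(CO3)3 dissolves, [Ce^3+] = 2s and [CO3^2-] = 3s.
Ksp = [Ce^3+]^2[CO3^2-]^3
Substituting: Ksp = (2s)^2(3s)^3 = 108s^5
With s = 4.1 × 10^-8: Ksp = 1.3 x 10^-35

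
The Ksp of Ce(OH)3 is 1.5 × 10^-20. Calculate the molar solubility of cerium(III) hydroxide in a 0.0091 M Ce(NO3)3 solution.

Ce(OH)3(s) ⇌ Ce^3+(aq) + 3 OH^-(aq)
Ksp = [Ce^3+][OH^-]^3
If s mol/L dissolves here, [Ce^3+] = 0.0091 + s ≈ 0.0091, [OH^-] = 3s (since Ce^3+ from Ce(NO3)3 dominates).
Ksp ≈ 0.0091 × (3s)^3
s = 3.9 × 10^-7 M
Check: s = 3.9 × 10^-7 ≪ 0.0091, so the approximation is valid.

3.9e-7 M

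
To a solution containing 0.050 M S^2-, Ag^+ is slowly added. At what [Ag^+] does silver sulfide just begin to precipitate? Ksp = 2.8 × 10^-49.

Ag2S(s) ⇌ 2 Ag^+ + S^2-
Ksp = [Ag^+]^2[S^2-]
Precipitation begins when Q = Ksp. With [S^2-] = 0.050 M:
2.8 × 10^-49 = (0.050) × [Ag^+]^2
[Ag^+] = (2.8 × 10^-49 / 5.0 × 10^-2)^(1/2) = 2.4 × 10^-24 M

[Ag^+] = 2.4 × 10^-24 M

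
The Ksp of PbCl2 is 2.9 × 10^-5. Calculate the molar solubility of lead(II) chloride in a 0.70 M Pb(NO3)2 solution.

3.2 × 10^-3 M

PbCl2(s) ⇌ Pb^2+(aq) + 2 Cl^-(aq)
Ksp = [Pb^2+][Cl^-]^2
If s mol/L dissolves here, [Pb^2+] = 0.70 + s ≈ 0.70, [Cl^-] = 2s (Ksp is small, so little additional dissolves).
Ksp ≈ 0.70 × (2s)^2
s = 3.2 × 10^-3 M
Check: s = 3.2 x 10^-3 ≪ 0.70, so the approximation is valid.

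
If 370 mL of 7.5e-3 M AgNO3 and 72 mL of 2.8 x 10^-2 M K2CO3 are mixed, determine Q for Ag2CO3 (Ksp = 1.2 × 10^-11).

1.8 × 10^-7

Total volume = 370 + 72 = 442 mL.
[Ag^+] = 7.5 × 10^-3 × (370/442) = 6.28 × 10^-3 M
[CO3^2-] = 2.8 x 10^-2 × (72/442) = 4.56 × 10^-3 M
Ag2CO3(s) ⇌ 2 Ag^+(aq) + CO3^2-(aq), so Q = [Ag^+]^2[CO3^2-]
Q = (6.28 × 10^-3)^2(4.56 × 10^-3) = 1.8 x 10^-7
Q > Ksp, so Ag2CO3 will precipitate.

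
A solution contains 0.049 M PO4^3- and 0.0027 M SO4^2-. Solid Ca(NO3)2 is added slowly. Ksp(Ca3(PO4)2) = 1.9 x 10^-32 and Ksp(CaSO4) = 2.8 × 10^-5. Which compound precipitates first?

Precipitation of each salt starts when its ion product equals its Ksp.
For Ca3(PO4)2: 1.9 x 10^-32 = (0.049)^2 × [Ca^2+]^3  ⇒  [Ca^2+] = 2.0 × 10^-10 M.
For CaSO4: 2.8 × 10^-5 = 0.0027 × [Ca^2+]  ⇒  [Ca^2+] = 1.0 × 10^-2 M.
The salt with the lower threshold [Ca^2+] precipitates first: Ca3(PO4)2.

Ca3(PO4)2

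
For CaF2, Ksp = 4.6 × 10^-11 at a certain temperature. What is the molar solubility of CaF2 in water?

s ≈ 2.3e-4 M

CaF2(s) <=> Ca^2+ + 2 F^-
Ksp = [Ca^2+][F^-]^2
If s mol/L of CaF2 dissolves, [Ca^2+] = s and [F^-] = 2s.
So Ksp = s × (2s)^2 = 4s^3
Solving, s = (4.6 × 10^-11/4)^(1/3) = 2.3 x 10^-4 M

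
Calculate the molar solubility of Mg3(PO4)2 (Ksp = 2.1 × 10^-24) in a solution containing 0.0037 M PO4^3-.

Mg3(PO4)2(s) ⇌ 3 Mg^2+(aq) + 2 PO4^3-(aq)
Ksp = [Mg^2+]^3[PO4^3-]^2
Let s = moles of Mg3(PO4)2 that dissolve per litre. [Mg^2+] = 3s, [PO4^3-] = 0.0037 + 2s ≈ 0.0037 (Ksp is small, so little additional dissolves).
Ksp ≈ (3s)^3 × (0.0037)^2
s = 1.8 x 10^-7 M
Check: 2s = 3.6 x 10^-7 ≪ 0.0037, so the approximation is valid.

s ≈ 1.8e-7 M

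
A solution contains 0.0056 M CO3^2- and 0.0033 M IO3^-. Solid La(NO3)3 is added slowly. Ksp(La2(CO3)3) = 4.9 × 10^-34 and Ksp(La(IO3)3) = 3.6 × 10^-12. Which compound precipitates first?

La2(CO3)3

Precipitation of each salt starts when its ion product equals its Ksp.
For La2(CO3)3: 4.9 × 10^-34 = (0.0056)^3 × [La^3+]^2  ⇒  [La^3+] = 5.3 × 10^-14 M.
For La(IO3)3: 3.6 × 10^-12 = (0.0033)^3 × [La^3+]  ⇒  [La^3+] = 1.0 × 10^-4 M.
The salt with the lower threshold [La^3+] precipitates first: La2(CO3)3.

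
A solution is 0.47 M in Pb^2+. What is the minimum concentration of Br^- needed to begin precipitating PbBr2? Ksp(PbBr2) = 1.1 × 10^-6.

[Br^-] = 1.5 × 10^-3 M

PbBr2(s) ⇌ Pb^2+ + 2 Br^-
Ksp = [Pb^2+][Br^-]^2
Precipitation begins when Q = Ksp. With [Pb^2+] = 0.47 M:
1.1 × 10^-6 = (0.47) × [Br^-]^2
[Br^-] = (1.1 × 10^-6 / 4.7 × 10^-1)^(1/2) = 1.5 × 10^-3 M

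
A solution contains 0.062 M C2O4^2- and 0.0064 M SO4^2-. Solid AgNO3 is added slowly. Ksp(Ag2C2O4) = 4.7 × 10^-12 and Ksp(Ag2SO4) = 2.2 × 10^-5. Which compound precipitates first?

Precipitation of each salt starts when its ion product equals its Ksp.
For Ag2C2O4: 4.7 × 10^-12 = 0.062 × [Ag^+]^2  ⇒  [Ag^+] = 8.7 × 10^-6 M.
For Ag2SO4: 2.2 × 10^-5 = 0.0064 × [Ag^+]^2  ⇒  [Ag^+] = 5.9 x 10^-2 M.
The salt with the lower threshold [Ag^+] precipitates first: Ag2C2O4.

Ag2C2O4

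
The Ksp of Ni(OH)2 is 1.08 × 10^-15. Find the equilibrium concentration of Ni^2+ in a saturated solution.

[Ni^2+] = 6.46 x 10^-6 M

Ni(OH)2(s) ⇌ Ni^2+(aq) + 2 OH^-(aq)
Ksp = [Ni^2+][OH^-]^2
Let s = molar solubility. Then [Ni^2+] = s and [OH^-] = 2s.
Ksp = s(2s)^2 = 4s^3
s = (1.08 × 10^-15 / 4)^(1/3) = 6.463 x 10^-6 M
[Ni^2+] = s = 6.46 × 10^-6 M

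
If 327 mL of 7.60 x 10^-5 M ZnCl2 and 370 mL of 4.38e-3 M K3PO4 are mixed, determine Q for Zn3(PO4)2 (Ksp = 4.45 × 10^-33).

Q ≈ 2.45 × 10^-19

Total volume = 327 + 370 = 697 mL.
[Zn^2+] = 7.60 × 10^-5 × (327/697) = 3.566 × 10^-5 M
[PO4^3-] = 4.38 x 10^-3 × (370/697) = 2.325 × 10^-3 M
Zn3(PO4)2(s) ⇌ 3 Zn^2+(aq) + 2 PO4^3-(aq), so Q = [Zn^2+]^3[PO4^3-]^2
Q = (3.566 × 10^-5)^3(2.325 × 10^-3)^2 = 2.45 × 10^-19
Q > Ksp, so Zn3(PO4)2 will precipitate.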